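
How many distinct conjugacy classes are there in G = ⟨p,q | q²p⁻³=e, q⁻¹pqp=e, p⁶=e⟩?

The conjugacy classes (representative and size) are:
  [e] (size 1), [p] (size 2), [p²] (size 2), [p³] (size 1), [pq⁻¹] (size 3), [p²q⁻¹] (size 3).
Class equation: 1 + 2 + 2 + 1 + 3 + 3 = 12 = |G|. So G has 6 conjugacy classes.

Answer: 6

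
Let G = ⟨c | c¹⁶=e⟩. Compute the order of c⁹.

Compute successive powers until reaching e:
  (c⁹)¹ = c⁹, (c⁹)² = c², (c⁹)³ = c¹¹, (c⁹)⁴ = c⁴, (c⁹)⁵ = c¹³, (c⁹)⁶ = c⁶, (c⁹)⁷ = c¹⁵, (c⁹)⁸ = c⁸, (c⁹)⁹ = c, (c⁹)¹⁰ = c¹⁰, (c⁹)¹¹ = c³, (c⁹)¹² = c¹², (c⁹)¹³ = c⁵, (c⁹)¹⁴ = c¹⁴, (c⁹)¹⁵ = c⁷, (c⁹)¹⁶ = e.
The smallest positive k with (c⁹)ᵏ = e is 16.

Answer: 16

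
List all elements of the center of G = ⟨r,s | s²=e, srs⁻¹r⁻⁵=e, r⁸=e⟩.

An element z ∈ Z(G) iff z commutes with every generator.
For example r² is central: (r²)·r = r³ = r·(r²); (r²)·s = r²s = s·(r²).
Whereas r ∉ Z(G) since r·s = rs ≠ r⁵s = s·r.
Checking each of the 16 elements this way gives Z(G) = {e, r², r⁴, r⁶}, of order 4.

Answer: {e, r², r⁴, r⁶}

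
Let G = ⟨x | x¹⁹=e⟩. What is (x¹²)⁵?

Compute successive powers of (x¹²), reducing at each step:
  (x¹²)²: (x¹²) · x¹² = x⁵
  (x¹²)³: (x⁵) · x¹² = x¹⁷
  (x¹²)⁴: (x¹⁷) · x¹² = x¹⁰
  (x¹²)⁵: (x¹⁰) · x¹² = x³

Answer: x³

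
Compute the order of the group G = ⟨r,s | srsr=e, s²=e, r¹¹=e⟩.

Enumerate words in the generators, reducing via the relations: the distinct elements are
  {e, r, s, rs, r², r³, r⁴, r⁵, r⁶, r⁷, r⁸, r⁹, r²s, r³s, r¹⁰, r⁴s, r⁵s, r⁶s, r⁷s, r⁸s, r⁹s, r¹⁰s}.
No further products give new elements, so |G| = 22.

Answer: 22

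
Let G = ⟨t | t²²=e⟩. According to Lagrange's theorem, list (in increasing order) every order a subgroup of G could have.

|G| = 22 = 2 · 11. By Lagrange's theorem the order of any subgroup divides 22; the divisors of 22 are 1, 2, 11, 22.

Answer: 1, 2, 11, 22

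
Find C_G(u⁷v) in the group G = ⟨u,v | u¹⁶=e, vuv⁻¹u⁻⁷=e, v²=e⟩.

⟨u⁷v⟩ ⊆ C_G(u⁷v) since powers of u⁷v commute with u⁷v; so |C_G(u⁷v)| ≥ |⟨u⁷v⟩| = 4.
By orbit–stabilizer, |C_G(u⁷v)| = |G| / |conj. class of u⁷v| = 32 / 8 = 4.
The 4 elements commuting with u⁷v are {e, u⁸, u⁷v, u¹⁵v}.

Answer: {e, u⁸, u⁷v, u¹⁵v}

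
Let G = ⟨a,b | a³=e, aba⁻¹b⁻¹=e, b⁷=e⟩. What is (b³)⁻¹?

The order of (b³) is 7 (smallest k with (b³)ᵏ = e), so (b³)⁻¹ = (b³)⁶ = b⁴.
Check: (b³) · (b⁴) → (b³) · b⁴ = e, giving e as required.

Answer: b⁴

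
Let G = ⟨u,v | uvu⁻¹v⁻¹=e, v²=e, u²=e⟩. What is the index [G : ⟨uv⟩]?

First find ord(uv) by computing successive powers:
  (uv)¹ = uv, (uv)² = e.
So |⟨uv⟩| = ord(uv) = 2. With |G| = 4, by Lagrange [G : ⟨uv⟩] = 4/2 = 2.

Answer: 2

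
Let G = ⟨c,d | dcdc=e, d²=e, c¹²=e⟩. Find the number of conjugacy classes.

The conjugacy classes (representative and size) are:
  [e] (size 1), [c¹¹] (size 2), [c²] (size 2), [c⁹] (size 2), [c⁴] (size 2), [c⁵] (size 2), [c⁶] (size 1), [d] (size 6), [cd] (size 6).
Class equation: 1 + 2 + 2 + 2 + 2 + 2 + 1 + 6 + 6 = 24 = |G|. So G has 9 conjugacy classes.

Answer: 9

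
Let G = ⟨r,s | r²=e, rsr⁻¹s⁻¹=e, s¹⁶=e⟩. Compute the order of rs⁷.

Compute successive powers until reaching e:
  (rs⁷)¹ = rs⁷, (rs⁷)² = s¹⁴, (rs⁷)³ = rs⁵, (rs⁷)⁴ = s¹², (rs⁷)⁵ = rs³, (rs⁷)⁶ = s¹⁰, (rs⁷)⁷ = rs, (rs⁷)⁸ = s⁸, (rs⁷)⁹ = rs¹⁵, (rs⁷)¹⁰ = s⁶, (rs⁷)¹¹ = rs¹³, (rs⁷)¹² = s⁴, (rs⁷)¹³ = rs¹¹, (rs⁷)¹⁴ = s², (rs⁷)¹⁵ = rs⁹, (rs⁷)¹⁶ = e.
The smallest positive k with (rs⁷)ᵏ = e is 16.

Answer: 16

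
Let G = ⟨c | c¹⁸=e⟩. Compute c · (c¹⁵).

Compute c · (c¹⁵) by multiplying left to right and reducing via the relations at each step:
  c · c¹⁵ = c¹⁶

Answer: c¹⁶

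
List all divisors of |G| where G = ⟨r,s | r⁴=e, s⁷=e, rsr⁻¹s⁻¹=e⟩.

|G| = 28 = 2² · 7. By Lagrange's theorem the order of any subgroup divides 28; the divisors of 28 are 1, 2, 4, 7, 14, 28.

Answer: 1, 2, 4, 7, 14, 28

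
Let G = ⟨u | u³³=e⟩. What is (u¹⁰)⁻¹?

The order of (u¹⁰) is 33 (smallest k with (u¹⁰)ᵏ = e), so (u¹⁰)⁻¹ = (u¹⁰)³² = u²³.
Check: (u¹⁰) · (u²³) → (u¹⁰) · u²³ = e, giving e as required.

Answer: u²³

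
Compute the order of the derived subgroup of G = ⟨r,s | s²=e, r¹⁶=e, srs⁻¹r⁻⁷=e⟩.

G' = [G, G] is generated by all commutators. The generator-pair commutators are: [r, s] = r¹⁰.
The subgroup they normally generate is {e, r², r⁴, r⁶, r⁸, r¹⁰, r¹², r¹⁴}, of order 8.
Check: |G/G'| = 32/8 = 4 is the order of the abelianisation.

Answer: 8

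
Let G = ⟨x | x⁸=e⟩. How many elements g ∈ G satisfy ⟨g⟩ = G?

G is cyclic of order 8. An element generates G iff its order is 8, and a cyclic group of order 8 has exactly φ(8) = 4 such elements.

Answer: 4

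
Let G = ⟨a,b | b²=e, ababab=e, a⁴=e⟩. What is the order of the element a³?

Compute successive powers until reaching e:
  (a³)¹ = a³, (a³)² = a², (a³)³ = a, (a³)⁴ = e.
The smallest positive k with (a³)ᵏ = e is 4.

Answer: 4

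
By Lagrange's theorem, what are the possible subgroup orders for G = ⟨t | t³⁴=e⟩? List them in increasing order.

|G| = 34 = 2 · 17. By Lagrange's theorem the order of any subgroup divides 34; the divisors of 34 are 1, 2, 17, 34.

Answer: 1, 2, 17, 34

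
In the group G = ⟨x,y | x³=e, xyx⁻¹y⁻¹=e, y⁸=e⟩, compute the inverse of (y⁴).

The order of (y⁴) is 2 (smallest k with (y⁴)ᵏ = e), so (y⁴)⁻¹ = (y⁴)¹ = y⁴.
Check: (y⁴) · (y⁴) → (y⁴) · y⁴ = e, giving e as required.

Answer: y⁴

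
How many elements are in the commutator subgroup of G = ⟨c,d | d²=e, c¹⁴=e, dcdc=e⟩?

G' = [G, G] is generated by all commutators. The generator-pair commutators are: [c, d] = c².
The subgroup they normally generate is {e, c², c⁴, c⁶, c⁸, c¹⁰, c¹²}, of order 7.
Check: |G/G'| = 28/7 = 4 is the order of the abelianisation.

Answer: 7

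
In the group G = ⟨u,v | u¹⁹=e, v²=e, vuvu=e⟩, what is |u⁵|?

Compute successive powers until reaching e:
  (u⁵)¹ = u⁵, (u⁵)² = u¹⁰, (u⁵)³ = u¹⁵, (u⁵)⁴ = u, (u⁵)⁵ = u⁶, (u⁵)⁶ = u¹¹, (u⁵)⁷ = u¹⁶, (u⁵)⁸ = u², (u⁵)⁹ = u⁷, (u⁵)¹⁰ = u¹², (u⁵)¹¹ = u¹⁷, (u⁵)¹² = u³, (u⁵)¹³ = u⁸, (u⁵)¹⁴ = u¹³, (u⁵)¹⁵ = u¹⁸, (u⁵)¹⁶ = u⁴, (u⁵)¹⁷ = u⁹, (u⁵)¹⁸ = u¹⁴, (u⁵)¹⁹ = e.
The smallest positive k with (u⁵)ᵏ = e is 19.

Answer: 19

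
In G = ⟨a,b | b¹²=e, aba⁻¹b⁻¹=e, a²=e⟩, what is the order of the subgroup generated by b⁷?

|⟨b⁷⟩| equals the order of b⁷. Compute successive powers until reaching e:
  (b⁷)¹ = b⁷, (b⁷)² = b², (b⁷)³ = b⁹, (b⁷)⁴ = b⁴, (b⁷)⁵ = b¹¹, (b⁷)⁶ = b⁶, (b⁷)⁷ = b, (b⁷)⁸ = b⁸, (b⁷)⁹ = b³, (b⁷)¹⁰ = b¹⁰, (b⁷)¹¹ = b⁵, (b⁷)¹² = e.
The smallest positive k with (b⁷)ᵏ = e is 12, so |⟨b⁷⟩| = 12.

Answer: 12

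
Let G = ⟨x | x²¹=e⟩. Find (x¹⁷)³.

Compute successive powers of (x¹⁷), reducing at each step:
  (x¹⁷)²: (x¹⁷) · x¹⁷ = x¹³
  (x¹⁷)³: (x¹³) · x¹⁷ = x⁹

Answer: x⁹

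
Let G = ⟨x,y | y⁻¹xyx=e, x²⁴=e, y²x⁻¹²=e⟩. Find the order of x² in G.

Compute successive powers until reaching e:
  (x²)¹ = x², (x²)² = x⁴, (x²)³ = x⁶, (x²)⁴ = x⁸, (x²)⁵ = x¹⁰, (x²)⁶ = x¹², (x²)⁷ = x¹⁴, (x²)⁸ = x¹⁶, (x²)⁹ = x¹⁸, (x²)¹⁰ = x²⁰, (x²)¹¹ = x²², (x²)¹² = e.
The smallest positive k with (x²)ᵏ = e is 12.

Answer: 12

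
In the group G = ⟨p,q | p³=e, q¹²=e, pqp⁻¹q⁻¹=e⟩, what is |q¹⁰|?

Compute successive powers until reaching e:
  (q¹⁰)¹ = q¹⁰, (q¹⁰)² = q⁸, (q¹⁰)³ = q⁶, (q¹⁰)⁴ = q⁴, (q¹⁰)⁵ = q², (q¹⁰)⁶ = e.
The smallest positive k with (q¹⁰)ᵏ = e is 6.

Answer: 6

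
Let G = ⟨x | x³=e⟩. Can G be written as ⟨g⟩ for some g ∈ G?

|G| = 3. The element x has order 3 (its powers give 3 distinct elements), so ⟨x⟩ = G and G is cyclic.

Answer: Yes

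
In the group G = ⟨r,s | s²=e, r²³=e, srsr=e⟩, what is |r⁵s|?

Compute successive powers until reaching e:
  (r⁵s)¹ = r⁵s, (r⁵s)² = e.
The smallest positive k with (r⁵s)ᵏ = e is 2.

Answer: 2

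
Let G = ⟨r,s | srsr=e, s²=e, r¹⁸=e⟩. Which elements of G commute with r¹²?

⟨r¹²⟩ ⊆ C_G(r¹²) since powers of r¹² commute with r¹²; so |C_G(r¹²)| ≥ |⟨r¹²⟩| = 3.
By orbit–stabilizer, |C_G(r¹²)| = |G| / |conj. class of r¹²| = 36 / 2 = 18.
The 18 elements commuting with r¹² are {e, r, r², r³, r⁴, r⁵, r⁶, r⁷, r⁸, r⁹, r¹⁰, r¹¹, r¹², r¹³, r¹⁴, r¹⁵, r¹⁶, r¹⁷}.

Answer: {e, r, r², r³, r⁴, r⁵, r⁶, r⁷, r⁸, r⁹, r¹⁰, r¹¹, r¹², r¹³, r¹⁴, r¹⁵, r¹⁶, r¹⁷}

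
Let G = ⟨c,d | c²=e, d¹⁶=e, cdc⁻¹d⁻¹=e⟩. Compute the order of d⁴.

Compute successive powers until reaching e:
  (d⁴)¹ = d⁴, (d⁴)² = d⁸, (d⁴)³ = d¹², (d⁴)⁴ = e.
The smallest positive k with (d⁴)ᵏ = e is 4.

Answer: 4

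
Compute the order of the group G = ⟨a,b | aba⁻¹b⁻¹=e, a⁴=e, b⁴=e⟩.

Enumerate words in the generators, reducing via the relations: the distinct elements are
  {a, b, e, ab, a², a³, b², b³, ab², ab³, a²b, a³b, a²b², a²b³, a³b², a³b³}.
No further products give new elements, so |G| = 16.

Answer: 16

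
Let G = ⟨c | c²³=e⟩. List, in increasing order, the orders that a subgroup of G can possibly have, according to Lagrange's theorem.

|G| = 23 = 23. By Lagrange's theorem the order of any subgroup divides 23; the divisors of 23 are 1, 23.

Answer: 1, 23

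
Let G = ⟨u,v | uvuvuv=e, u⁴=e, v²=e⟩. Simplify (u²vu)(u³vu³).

Compute (u²vu) · (u³vu³) by multiplying left to right and reducing via the relations at each step:
  (u²vu) · u³ = u²v
  (u²v) · v = u²
  (u²) · u³ = u

Answer: u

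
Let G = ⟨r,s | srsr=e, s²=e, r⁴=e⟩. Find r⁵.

Compute successive powers of r, reducing at each step:
  r²: r · r = r²
  r³: (r²) · r = r³
  r⁴: (r³) · r = e
  r⁵: e · r = r

Answer: r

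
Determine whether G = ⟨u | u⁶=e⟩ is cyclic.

|G| = 6. The element u has order 6 (its powers give 6 distinct elements), so ⟨u⟩ = G and G is cyclic.

Answer: Yes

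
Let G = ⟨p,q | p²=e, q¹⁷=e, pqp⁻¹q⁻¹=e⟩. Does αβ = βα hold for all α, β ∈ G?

Each pair of generators commutes: p·q = pq = q·p. Since the generators pairwise commute, every element of G commutes with every other, so G is abelian.

Answer: Yes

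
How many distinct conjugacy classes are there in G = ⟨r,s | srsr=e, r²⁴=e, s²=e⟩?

The conjugacy classes (representative and size) are:
  [e] (size 1), [r²³] (size 2), [r²] (size 2), [r³] (size 2), [r²⁰] (size 2), [r¹⁹] (size 2), [r⁶] (size 2), [r⁷] (size 2), [r⁸] (size 2), [r⁹] (size 2), [r¹⁴] (size 2), [r¹¹] (size 2), [r¹²] (size 1), [r⁴s] (size 12), [r⁵s] (size 12).
Class equation: 1 + 2 + 2 + 2 + 2 + 2 + 2 + 2 + 2 + 2 + 2 + 2 + 1 + 12 + 12 = 48 = |G|. So G has 15 conjugacy classes.

Answer: 15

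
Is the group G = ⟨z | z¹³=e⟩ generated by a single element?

|G| = 13. The element z has order 13 (its powers give 13 distinct elements), so ⟨z⟩ = G and G is cyclic.

Answer: Yes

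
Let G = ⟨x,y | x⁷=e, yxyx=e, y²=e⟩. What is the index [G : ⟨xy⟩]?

First find ord(xy) by computing successive powers:
  (xy)¹ = xy, (xy)² = e.
So |⟨xy⟩| = ord(xy) = 2. With |G| = 14, by Lagrange [G : ⟨xy⟩] = 14/2 = 7.

Answer: 7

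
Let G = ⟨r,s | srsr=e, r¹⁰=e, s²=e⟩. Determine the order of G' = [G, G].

G' = [G, G] is generated by all commutators. The generator-pair commutators are: [r, s] = r².
The subgroup they normally generate is {e, r², r⁴, r⁶, r⁸}, of order 5.
Check: |G/G'| = 20/5 = 4 is the order of the abelianisation.

Answer: 5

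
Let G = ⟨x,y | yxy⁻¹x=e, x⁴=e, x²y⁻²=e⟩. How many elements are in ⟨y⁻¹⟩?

|⟨y⁻¹⟩| equals the order of y⁻¹. Compute successive powers until reaching e:
  (y⁻¹)¹ = y⁻¹, (y⁻¹)² = x², (y⁻¹)³ = y, (y⁻¹)⁴ = e.
The smallest positive k with (y⁻¹)ᵏ = e is 4, so |⟨y⁻¹⟩| = 4.

Answer: 4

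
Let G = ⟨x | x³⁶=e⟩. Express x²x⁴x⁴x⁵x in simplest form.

Multiply left to right, reducing at each step:
  (x²) · x⁴ = x⁶
  (x⁶) · x⁴ = x¹⁰
  (x¹⁰) · x⁵ = x¹⁵
  (x¹⁵) · x = x¹⁶

Answer: x¹⁶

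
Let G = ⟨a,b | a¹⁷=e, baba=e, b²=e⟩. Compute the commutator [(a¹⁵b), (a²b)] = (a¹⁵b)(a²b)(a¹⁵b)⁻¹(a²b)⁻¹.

[(a¹⁵b), (a²b)] = (a¹⁵b)·(a²b)·(a¹⁵b)⁻¹·(a²b)⁻¹.
  (a¹⁵b) · (a²b) = a¹³
  (a¹³) · (a¹⁵b) = a¹¹b
  (a¹¹b) · (a²b) = a⁹

Answer: a⁹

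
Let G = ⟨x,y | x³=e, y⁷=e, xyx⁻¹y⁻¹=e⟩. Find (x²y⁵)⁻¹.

The order of (x²y⁵) is 21 (smallest k with (x²y⁵)ᵏ = e), so (x²y⁵)⁻¹ = (x²y⁵)²⁰ = xy².
Check: (x²y⁵) · (xy²) → (x²y⁵) · x = y⁵;   (y⁵) · y² = e, giving e as required.

Answer: xy²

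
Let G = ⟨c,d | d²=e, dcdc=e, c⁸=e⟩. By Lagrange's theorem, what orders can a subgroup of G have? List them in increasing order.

|G| = 16 = 2⁴. By Lagrange's theorem the order of any subgroup divides 16; the divisors of 16 are 1, 2, 4, 8, 16.

Answer: 1, 2, 4, 8, 16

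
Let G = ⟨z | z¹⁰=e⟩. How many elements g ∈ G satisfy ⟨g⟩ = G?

G is cyclic of order 10. An element generates G iff its order is 10, and a cyclic group of order 10 has exactly φ(10) = 4 such elements.

Answer: 4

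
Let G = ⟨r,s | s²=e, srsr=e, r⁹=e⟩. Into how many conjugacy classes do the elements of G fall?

The conjugacy classes (representative and size) are:
  [e] (size 1), [r⁸] (size 2), [r⁷] (size 2), [r⁶] (size 2), [r⁵] (size 2), [r⁴s] (size 9).
Class equation: 1 + 2 + 2 + 2 + 2 + 9 = 18 = |G|. So G has 6 conjugacy classes.

Answer: 6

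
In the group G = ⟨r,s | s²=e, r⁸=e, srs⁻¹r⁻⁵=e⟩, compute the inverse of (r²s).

The order of (r²s) is 4 (smallest k with (r²s)ᵏ = e), so (r²s)⁻¹ = (r²s)³ = r⁶s.
Check: (r²s) · (r⁶s) → (r²s) · r⁶ = s;   s · s = e, giving e as required.

Answer: r⁶s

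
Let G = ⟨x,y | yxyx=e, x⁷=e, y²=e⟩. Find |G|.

Enumerate words in the generators, reducing via the relations: the distinct elements are
  {e, x, y, xy, x², x³, x⁴, x⁵, x⁶, x²y, x³y, x⁴y, x⁵y, x⁶y}.
No further products give new elements, so |G| = 14.

Answer: 14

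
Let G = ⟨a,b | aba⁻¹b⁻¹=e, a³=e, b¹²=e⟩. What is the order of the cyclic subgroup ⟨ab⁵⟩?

|⟨ab⁵⟩| equals the order of ab⁵. Compute successive powers until reaching e:
  (ab⁵)¹ = ab⁵, (ab⁵)² = a²b¹⁰, (ab⁵)³ = b³, (ab⁵)⁴ = ab⁸, (ab⁵)⁵ = a²b, (ab⁵)⁶ = b⁶, (ab⁵)⁷ = ab¹¹, (ab⁵)⁸ = a²b⁴, (ab⁵)⁹ = b⁹, (ab⁵)¹⁰ = ab², (ab⁵)¹¹ = a²b⁷, (ab⁵)¹² = e.
The smallest positive k with (ab⁵)ᵏ = e is 12, so |⟨ab⁵⟩| = 12.

Answer: 12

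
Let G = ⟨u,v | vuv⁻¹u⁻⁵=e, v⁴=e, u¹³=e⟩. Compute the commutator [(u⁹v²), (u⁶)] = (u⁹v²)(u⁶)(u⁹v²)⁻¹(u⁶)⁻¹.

[(u⁹v²), (u⁶)] = (u⁹v²)·(u⁶)·(u⁹v²)⁻¹·(u⁶)⁻¹.
  (u⁹v²) · (u⁶) = u³v²
  (u³v²) · (u⁹v²) = u⁷
  (u⁷) · (u⁷) = u

Answer: u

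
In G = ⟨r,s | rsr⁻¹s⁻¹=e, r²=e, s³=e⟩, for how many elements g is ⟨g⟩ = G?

G is cyclic of order 6. An element generates G iff its order is 6, and a cyclic group of order 6 has exactly φ(6) = 2 such elements.

Answer: 2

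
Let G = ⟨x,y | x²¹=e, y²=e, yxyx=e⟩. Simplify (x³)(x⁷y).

Compute (x³) · (x⁷y) by multiplying left to right and reducing via the relations at each step:
  (x³) · x⁷ = x¹⁰
  (x¹⁰) · y = x¹⁰y

Answer: x¹⁰y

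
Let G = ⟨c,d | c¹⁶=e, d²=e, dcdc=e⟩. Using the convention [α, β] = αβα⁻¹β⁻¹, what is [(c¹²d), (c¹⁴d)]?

[(c¹²d), (c¹⁴d)] = (c¹²d)·(c¹⁴d)·(c¹²d)⁻¹·(c¹⁴d)⁻¹.
  (c¹²d) · (c¹⁴d) = c¹⁴
  (c¹⁴) · (c¹²d) = c¹⁰d
  (c¹⁰d) · (c¹⁴d) = c¹²

Answer: c¹²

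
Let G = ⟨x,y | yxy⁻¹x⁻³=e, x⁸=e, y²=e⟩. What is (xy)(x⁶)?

Compute (xy) · (x⁶) by multiplying left to right and reducing via the relations at each step:
  (xy) · x⁶ = x³y

Answer: x³y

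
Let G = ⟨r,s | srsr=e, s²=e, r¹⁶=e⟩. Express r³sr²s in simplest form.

Multiply left to right, reducing at each step:
  (r³) · s = r³s
  (r³s) · r² = rs
  (rs) · s = r

Answer: r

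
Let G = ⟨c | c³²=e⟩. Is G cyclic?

|G| = 32. The element c has order 32 (its powers give 32 distinct elements), so ⟨c⟩ = G and G is cyclic.

Answer: Yes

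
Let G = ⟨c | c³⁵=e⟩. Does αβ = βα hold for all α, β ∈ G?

G has a single generator, so G is cyclic and hence abelian.

Answer: Yes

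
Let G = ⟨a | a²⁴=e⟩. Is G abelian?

G has a single generator, so G is cyclic and hence abelian.

Answer: Yes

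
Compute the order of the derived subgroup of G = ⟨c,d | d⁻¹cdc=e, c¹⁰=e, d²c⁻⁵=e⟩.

G' = [G, G] is generated by all commutators. The generator-pair commutators are: [c, d] = c².
The subgroup they normally generate is {e, c², c⁴, c⁶, c⁸}, of order 5.
Check: |G/G'| = 20/5 = 4 is the order of the abelianisation.

Answer: 5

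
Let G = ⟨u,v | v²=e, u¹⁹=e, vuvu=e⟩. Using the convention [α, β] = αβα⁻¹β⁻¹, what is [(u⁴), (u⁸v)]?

[(u⁴), (u⁸v)] = (u⁴)·(u⁸v)·(u⁴)⁻¹·(u⁸v)⁻¹.
  (u⁴) · (u⁸v) = u¹²v
  (u¹²v) · (u¹⁵) = u¹⁶v
  (u¹⁶v) · (u⁸v) = u⁸

Answer: u⁸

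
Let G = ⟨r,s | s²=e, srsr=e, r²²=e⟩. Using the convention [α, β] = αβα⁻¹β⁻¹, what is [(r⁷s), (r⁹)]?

[(r⁷s), (r⁹)] = (r⁷s)·(r⁹)·(r⁷s)⁻¹·(r⁹)⁻¹.
  (r⁷s) · (r⁹) = r²⁰s
  (r²⁰s) · (r⁷s) = r¹³
  (r¹³) · (r¹³) = r⁴

Answer: r⁴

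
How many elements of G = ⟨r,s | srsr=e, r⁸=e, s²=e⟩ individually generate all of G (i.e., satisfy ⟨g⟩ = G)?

⟨g⟩ = G would require ord(g) = |G| = 16, but the maximum element order in G is 8 < 16. So G is not cyclic and no single element generates it: the count is 0.

Answer: 0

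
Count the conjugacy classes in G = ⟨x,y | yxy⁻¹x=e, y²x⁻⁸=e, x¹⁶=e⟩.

The conjugacy classes (representative and size) are:
  [e] (size 1), [x] (size 2), [x¹⁴] (size 2), [x¹³] (size 2), [x¹²] (size 2), [x⁵] (size 2), [x¹⁰] (size 2), [x⁷] (size 2), [x⁸] (size 1), [y⁻¹] (size 8), [x⁷y⁻¹] (size 8).
Class equation: 1 + 2 + 2 + 2 + 2 + 2 + 2 + 2 + 1 + 8 + 8 = 32 = |G|. So G has 11 conjugacy classes.

Answer: 11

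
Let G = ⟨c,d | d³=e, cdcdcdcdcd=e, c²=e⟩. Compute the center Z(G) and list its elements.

An element z ∈ Z(G) iff z commutes with every generator.
For example e is central: e·c = c = c·e; e·d = d = d·e.
Whereas c ∉ Z(G) since c·d = cd ≠ dc = d·c.
Checking each of the 60 elements this way gives Z(G) = {e}, of order 1.

Answer: {e}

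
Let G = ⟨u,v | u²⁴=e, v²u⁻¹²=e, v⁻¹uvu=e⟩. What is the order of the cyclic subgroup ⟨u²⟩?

|⟨u²⟩| equals the order of u². Compute successive powers until reaching e:
  (u²)¹ = u², (u²)² = u⁴, (u²)³ = u⁶, (u²)⁴ = u⁸, (u²)⁵ = u¹⁰, (u²)⁶ = u¹², (u²)⁷ = u¹⁴, (u²)⁸ = u¹⁶, (u²)⁹ = u¹⁸, (u²)¹⁰ = u²⁰, (u²)¹¹ = u²², (u²)¹² = e.
The smallest positive k with (u²)ᵏ = e is 12, so |⟨u²⟩| = 12.

Answer: 12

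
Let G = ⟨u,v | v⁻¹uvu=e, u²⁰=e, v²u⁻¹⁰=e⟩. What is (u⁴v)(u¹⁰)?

Compute (u⁴v) · (u¹⁰) by multiplying left to right and reducing via the relations at each step:
  (u⁴v) · u¹⁰ = u⁴v⁻¹

Answer: u⁴v⁻¹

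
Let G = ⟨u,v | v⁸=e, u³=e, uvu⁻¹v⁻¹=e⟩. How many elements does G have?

Enumerate words in the generators, reducing via the relations: the distinct elements are
  {e, u, v, uv, u², v², v³, v⁴, v⁵, v⁶, v⁷, uv², uv³, uv⁴, uv⁵, uv⁶, uv⁷, u²v, u²v², u²v³, u²v⁴, u²v⁵, u²v⁶, u²v⁷}.
No further products give new elements, so |G| = 24.

Answer: 24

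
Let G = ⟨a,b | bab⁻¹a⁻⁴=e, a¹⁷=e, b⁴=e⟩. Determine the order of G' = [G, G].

G' = [G, G] is generated by all commutators. The generator-pair commutators are: [a, b] = a¹⁴.
The subgroup they normally generate is {e, a, a², a³, a⁴, a⁵, a⁶, a⁷, a⁸, a⁹, a¹⁰, a¹¹, a¹², a¹³, a¹⁴, a¹⁵, a¹⁶}, of order 17.
Check: |G/G'| = 68/17 = 4 is the order of the abelianisation.

Answer: 17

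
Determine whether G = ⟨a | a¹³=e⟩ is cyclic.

|G| = 13. The element a has order 13 (its powers give 13 distinct elements), so ⟨a⟩ = G and G is cyclic.

Answer: Yes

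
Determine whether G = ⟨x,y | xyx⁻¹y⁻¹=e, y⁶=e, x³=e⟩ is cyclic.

|G| = 18, but the maximum element order in G is 6 < 18. No single element generates all of G, so G is not cyclic.

Answer: No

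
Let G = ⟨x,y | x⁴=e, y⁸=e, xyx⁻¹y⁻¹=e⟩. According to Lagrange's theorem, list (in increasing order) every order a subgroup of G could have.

|G| = 32 = 2⁵. By Lagrange's theorem the order of any subgroup divides 32; the divisors of 32 are 1, 2, 4, 8, 16, 32.

Answer: 1, 2, 4, 8, 16, 32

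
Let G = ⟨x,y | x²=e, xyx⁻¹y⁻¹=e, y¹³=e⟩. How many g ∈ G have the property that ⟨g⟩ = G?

G is cyclic of order 26. An element generates G iff its order is 26, and a cyclic group of order 26 has exactly φ(26) = 12 such elements.

Answer: 12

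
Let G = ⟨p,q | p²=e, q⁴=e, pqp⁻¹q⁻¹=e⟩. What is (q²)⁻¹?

The order of (q²) is 2 (smallest k with (q²)ᵏ = e), so (q²)⁻¹ = (q²)¹ = q².
Check: (q²) · (q²) → (q²) · q² = e, giving e as required.

Answer: q²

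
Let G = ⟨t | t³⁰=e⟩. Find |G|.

G is generated by a single element, so G is cyclic. The relator gives t³⁰ = e and no smaller power is forced to be e, so the 30 powers {e, t, t², t³, t⁴, t⁵, t⁶, t⁷, t⁸, t⁹, t²², t²³, t²¹, t²⁰, t²⁴, t²⁵, t²⁶, t²⁷, t²⁸, t²⁹, t¹², t¹³, t¹¹, t¹⁰, t¹⁴, t¹⁵, t¹⁶, t¹⁷, t¹⁸, t¹⁹} are distinct. Hence |G| = 30.

Answer: 30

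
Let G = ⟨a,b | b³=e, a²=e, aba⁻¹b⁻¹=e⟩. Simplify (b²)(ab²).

Compute (b²) · (ab²) by multiplying left to right and reducing via the relations at each step:
  (b²) · a = ab²
  (ab²) · b² = ab

Answer: ab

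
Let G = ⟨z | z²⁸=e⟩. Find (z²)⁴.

Compute successive powers of (z²), reducing at each step:
  (z²)²: (z²) · z² = z⁴
  (z²)³: (z⁴) · z² = z⁶
  (z²)⁴: (z⁶) · z² = z⁸

Answer: z⁸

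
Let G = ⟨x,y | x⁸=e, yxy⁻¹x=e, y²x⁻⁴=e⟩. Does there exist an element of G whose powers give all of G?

Every cyclic group is abelian. But x·y = xy while y·x = x³y⁻¹, so x·y ≠ y·x and G is not abelian. Hence G is not cyclic.

Answer: No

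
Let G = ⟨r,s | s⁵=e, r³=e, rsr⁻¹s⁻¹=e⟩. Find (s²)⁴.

Compute successive powers of (s²), reducing at each step:
  (s²)²: (s²) · s² = s⁴
  (s²)³: (s⁴) · s² = s
  (s²)⁴: s · s² = s³

Answer: s³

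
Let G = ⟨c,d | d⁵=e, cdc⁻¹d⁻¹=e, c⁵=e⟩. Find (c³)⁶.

Compute successive powers of (c³), reducing at each step:
  (c³)²: (c³) · c³ = c
  (c³)³: c · c³ = c⁴
  (c³)⁴: (c⁴) · c³ = c²
  (c³)⁵: (c²) · c³ = e
  (c³)⁶: e · c³ = c³

Answer: c³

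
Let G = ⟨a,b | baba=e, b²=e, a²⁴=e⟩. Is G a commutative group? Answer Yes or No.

a·b = ab but b·a = a²³b, so a·b ≠ b·a and G is not abelian.

Answer: No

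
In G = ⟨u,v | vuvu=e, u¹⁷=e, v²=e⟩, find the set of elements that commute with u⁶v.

⟨u⁶v⟩ ⊆ C_G(u⁶v) since powers of u⁶v commute with u⁶v; so |C_G(u⁶v)| ≥ |⟨u⁶v⟩| = 2.
By orbit–stabilizer, |C_G(u⁶v)| = |G| / |conj. class of u⁶v| = 34 / 17 = 2.
The 2 elements commuting with u⁶v are {e, u⁶v}.

Answer: {e, u⁶v}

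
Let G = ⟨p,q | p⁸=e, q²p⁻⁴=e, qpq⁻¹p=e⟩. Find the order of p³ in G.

Compute successive powers until reaching e:
  (p³)¹ = p³, (p³)² = p⁶, (p³)³ = p, (p³)⁴ = p⁴, (p³)⁵ = p⁷, (p³)⁶ = p², (p³)⁷ = p⁵, (p³)⁸ = e.
The smallest positive k with (p³)ᵏ = e is 8.

Answer: 8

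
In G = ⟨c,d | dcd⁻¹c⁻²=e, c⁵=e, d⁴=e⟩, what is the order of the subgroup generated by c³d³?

|⟨c³d³⟩| equals the order of c³d³. Compute successive powers until reaching e:
  (c³d³)¹ = c³d³, (c³d³)² = c²d², (c³d³)³ = c⁴d, (c³d³)⁴ = e.
The smallest positive k with (c³d³)ᵏ = e is 4, so |⟨c³d³⟩| = 4.

Answer: 4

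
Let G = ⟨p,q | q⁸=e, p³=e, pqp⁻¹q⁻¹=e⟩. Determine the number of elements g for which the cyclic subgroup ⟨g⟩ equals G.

G is cyclic of order 24. An element generates G iff its order is 24, and a cyclic group of order 24 has exactly φ(24) = 8 such elements.

Answer: 8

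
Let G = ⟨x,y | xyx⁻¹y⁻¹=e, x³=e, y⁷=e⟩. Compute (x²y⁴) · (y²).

Compute (x²y⁴) · (y²) by multiplying left to right and reducing via the relations at each step:
  (x²y⁴) · y² = x²y⁶

Answer: x²y⁶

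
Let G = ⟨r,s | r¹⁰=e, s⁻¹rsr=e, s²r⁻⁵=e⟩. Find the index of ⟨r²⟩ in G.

First find ord(r²) by computing successive powers:
  (r²)¹ = r², (r²)² = r⁴, (r²)³ = r⁶, (r²)⁴ = r⁸, (r²)⁵ = e.
So |⟨r²⟩| = ord(r²) = 5. With |G| = 20, by Lagrange [G : ⟨r²⟩] = 20/5 = 4.

Answer: 4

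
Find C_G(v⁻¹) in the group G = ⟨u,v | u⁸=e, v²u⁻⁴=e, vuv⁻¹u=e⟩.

⟨v⁻¹⟩ ⊆ C_G(v⁻¹) since powers of v⁻¹ commute with v⁻¹; so |C_G(v⁻¹)| ≥ |⟨v⁻¹⟩| = 4.
By orbit–stabilizer, |C_G(v⁻¹)| = |G| / |conj. class of v⁻¹| = 16 / 4 = 4.
The 4 elements commuting with v⁻¹ are {e, u⁴, v, v⁻¹}.

Answer: {e, u⁴, v, v⁻¹}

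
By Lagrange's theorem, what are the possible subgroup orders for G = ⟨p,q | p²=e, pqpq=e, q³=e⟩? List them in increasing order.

|G| = 6 = 2 · 3. By Lagrange's theorem the order of any subgroup divides 6; the divisors of 6 are 1, 2, 3, 6.

Answer: 1, 2, 3, 6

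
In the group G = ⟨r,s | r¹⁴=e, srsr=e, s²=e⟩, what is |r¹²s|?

Compute successive powers until reaching e:
  (r¹²s)¹ = r¹²s, (r¹²s)² = e.
The smallest positive k with (r¹²s)ᵏ = e is 2.

Answer: 2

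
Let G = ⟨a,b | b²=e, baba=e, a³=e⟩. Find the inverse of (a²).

The order of (a²) is 3 (smallest k with (a²)ᵏ = e), so (a²)⁻¹ = (a²)² = a.
Check: (a²) · a → (a²) · a = e, giving e as required.

Answer: a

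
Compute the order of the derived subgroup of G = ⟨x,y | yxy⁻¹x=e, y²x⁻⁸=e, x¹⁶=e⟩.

G' = [G, G] is generated by all commutators. The generator-pair commutators are: [x, y] = x².
The subgroup they normally generate is {e, x², x⁴, x⁶, x⁸, x¹⁰, x¹², x¹⁴}, of order 8.
Check: |G/G'| = 32/8 = 4 is the order of the abelianisation.

Answer: 8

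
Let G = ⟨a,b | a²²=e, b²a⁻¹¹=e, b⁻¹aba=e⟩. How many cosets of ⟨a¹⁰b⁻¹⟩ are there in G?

First find ord(a¹⁰b⁻¹) by computing successive powers:
  (a¹⁰b⁻¹)¹ = a¹⁰b⁻¹, (a¹⁰b⁻¹)² = a¹¹, (a¹⁰b⁻¹)³ = a¹⁰b, (a¹⁰b⁻¹)⁴ = e.
So |⟨a¹⁰b⁻¹⟩| = ord(a¹⁰b⁻¹) = 4. With |G| = 44, by Lagrange [G : ⟨a¹⁰b⁻¹⟩] = 44/4 = 11.

Answer: 11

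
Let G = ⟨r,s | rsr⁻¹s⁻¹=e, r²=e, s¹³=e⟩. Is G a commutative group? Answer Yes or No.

Each pair of generators commutes: r·s = rs = s·r. Since the generators pairwise commute, every element of G commutes with every other, so G is abelian.

Answer: Yes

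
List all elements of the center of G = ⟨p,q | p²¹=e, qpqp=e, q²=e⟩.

An element z ∈ Z(G) iff z commutes with every generator.
For example e is central: e·p = p = p·e; e·q = q = q·e.
Whereas p ∉ Z(G) since p·q = pq ≠ p²⁰q = q·p.
Checking each of the 42 elements this way gives Z(G) = {e}, of order 1.

Answer: {e}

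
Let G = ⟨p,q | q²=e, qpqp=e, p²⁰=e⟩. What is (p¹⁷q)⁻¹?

The order of (p¹⁷q) is 2 (smallest k with (p¹⁷q)ᵏ = e), so (p¹⁷q)⁻¹ = (p¹⁷q)¹ = p¹⁷q.
Check: (p¹⁷q) · (p¹⁷q) → (p¹⁷q) · p¹⁷ = q;   q · q = e, giving e as required.

Answer: p¹⁷q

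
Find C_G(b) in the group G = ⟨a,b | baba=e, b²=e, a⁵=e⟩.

⟨b⟩ ⊆ C_G(b) since powers of b commute with b; so |C_G(b)| ≥ |⟨b⟩| = 2.
By orbit–stabilizer, |C_G(b)| = |G| / |conj. class of b| = 10 / 5 = 2.
The 2 elements commuting with b are {e, b}.

Answer: {e, b}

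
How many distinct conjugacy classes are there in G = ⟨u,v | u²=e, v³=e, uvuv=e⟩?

The conjugacy classes (representative and size) are:
  [e] (size 1), [uv²] (size 3), [v²] (size 2).
Class equation: 1 + 3 + 2 = 6 = |G|. So G has 3 conjugacy classes.

Answer: 3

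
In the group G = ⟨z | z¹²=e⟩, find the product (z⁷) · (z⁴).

Compute (z⁷) · (z⁴) by multiplying left to right and reducing via the relations at each step:
  (z⁷) · z⁴ = z¹¹

Answer: z¹¹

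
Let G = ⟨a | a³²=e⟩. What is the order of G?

G is generated by a single element, so G is cyclic. The relator gives a³² = e and no smaller power is forced to be e, so the 32 powers {a, e, a², a³, a⁴, a⁵, a⁶, a⁷, a⁸, a⁹, a²², a²³, a²¹, a²⁰, a²⁴, a²⁵, a²⁶, a²⁷, a²⁸, a²⁹, a³¹, a³⁰, a¹², a¹³, a¹¹, a¹⁰, a¹⁴, a¹⁵, a¹⁶, a¹⁷, a¹⁸, a¹⁹} are distinct. Hence |G| = 32.

Answer: 32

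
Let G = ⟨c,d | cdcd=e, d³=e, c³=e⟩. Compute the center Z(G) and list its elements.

An element z ∈ Z(G) iff z commutes with every generator.
For example e is central: e·c = c = c·e; e·d = d = d·e.
Whereas c ∉ Z(G) since c·d = cd ≠ c²d² = d·c.
Checking each of the 12 elements this way gives Z(G) = {e}, of order 1.

Answer: {e}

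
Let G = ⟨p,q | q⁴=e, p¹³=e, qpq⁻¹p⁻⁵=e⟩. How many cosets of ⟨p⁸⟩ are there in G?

First find ord(p⁸) by computing successive powers:
  (p⁸)¹ = p⁸, (p⁸)² = p³, (p⁸)³ = p¹¹, (p⁸)⁴ = p⁶, (p⁸)⁵ = p, (p⁸)⁶ = p⁹, (p⁸)⁷ = p⁴, (p⁸)⁸ = p¹², (p⁸)⁹ = p⁷, (p⁸)¹⁰ = p², (p⁸)¹¹ = p¹⁰, (p⁸)¹² = p⁵, (p⁸)¹³ = e.
So |⟨p⁸⟩| = ord(p⁸) = 13. With |G| = 52, by Lagrange [G : ⟨p⁸⟩] = 52/13 = 4.

Answer: 4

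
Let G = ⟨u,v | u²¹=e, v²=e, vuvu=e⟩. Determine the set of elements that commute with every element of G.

An element z ∈ Z(G) iff z commutes with every generator.
For example e is central: e·u = u = u·e; e·v = v = v·e.
Whereas u ∉ Z(G) since u·v = uv ≠ u²⁰v = v·u.
Checking each of the 42 elements this way gives Z(G) = {e}, of order 1.

Answer: {e}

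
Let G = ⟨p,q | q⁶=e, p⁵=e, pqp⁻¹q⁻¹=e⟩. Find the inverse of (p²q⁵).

The order of (p²q⁵) is 30 (smallest k with (p²q⁵)ᵏ = e), so (p²q⁵)⁻¹ = (p²q⁵)²⁹ = p³q.
Check: (p²q⁵) · (p³q) → (p²q⁵) · p³ = q⁵;   (q⁵) · q = e, giving e as required.

Answer: p³q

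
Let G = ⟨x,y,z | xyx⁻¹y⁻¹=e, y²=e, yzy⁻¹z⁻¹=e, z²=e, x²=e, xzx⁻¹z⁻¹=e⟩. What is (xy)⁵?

Compute successive powers of (xy), reducing at each step:
  (xy)²: (xy) · x = y;   y · y = e
  (xy)³: e · x = x;   x · y = xy
  (xy)⁴: (xy) · x = y;   y · y = e
  (xy)⁵: e · x = x;   x · y = xy

Answer: xy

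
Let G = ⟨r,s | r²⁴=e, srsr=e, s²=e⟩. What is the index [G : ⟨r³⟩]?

First find ord(r³) by computing successive powers:
  (r³)¹ = r³, (r³)² = r⁶, (r³)³ = r⁹, (r³)⁴ = r¹², (r³)⁵ = r¹⁵, (r³)⁶ = r¹⁸, (r³)⁷ = r²¹, (r³)⁸ = e.
So |⟨r³⟩| = ord(r³) = 8. With |G| = 48, by Lagrange [G : ⟨r³⟩] = 48/8 = 6.

Answer: 6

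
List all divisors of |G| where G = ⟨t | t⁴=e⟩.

|G| = 4 = 2². By Lagrange's theorem the order of any subgroup divides 4; the divisors of 4 are 1, 2, 4.

Answer: 1, 2, 4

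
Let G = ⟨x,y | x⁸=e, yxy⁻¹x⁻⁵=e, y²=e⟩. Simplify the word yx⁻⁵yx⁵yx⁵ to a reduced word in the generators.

Multiply left to right, reducing at each step:
  y · x⁻⁵ = x⁷y
  (x⁷y) · y = x⁷
  (x⁷) · x⁵ = x⁴
  (x⁴) · y = x⁴y
  (x⁴y) · x⁵ = x⁵y

Answer: x⁵y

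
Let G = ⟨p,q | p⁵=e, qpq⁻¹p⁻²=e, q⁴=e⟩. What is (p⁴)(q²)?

Compute (p⁴) · (q²) by multiplying left to right and reducing via the relations at each step:
  (p⁴) · q² = p⁴q²

Answer: p⁴q²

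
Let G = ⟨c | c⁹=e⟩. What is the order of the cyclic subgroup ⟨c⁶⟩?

|⟨c⁶⟩| equals the order of c⁶. Compute successive powers until reaching e:
  (c⁶)¹ = c⁶, (c⁶)² = c³, (c⁶)³ = e.
The smallest positive k with (c⁶)ᵏ = e is 3, so |⟨c⁶⟩| = 3.

Answer: 3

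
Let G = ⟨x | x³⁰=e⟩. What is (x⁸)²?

Compute successive powers of (x⁸), reducing at each step:
  (x⁸)²: (x⁸) · x⁸ = x¹⁶

Answer: x¹⁶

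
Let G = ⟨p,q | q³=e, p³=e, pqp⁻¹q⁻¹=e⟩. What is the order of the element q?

Compute successive powers until reaching e:
  q¹ = q, q² = q², q³ = e.
The smallest positive k with qᵏ = e is 3.

Answer: 3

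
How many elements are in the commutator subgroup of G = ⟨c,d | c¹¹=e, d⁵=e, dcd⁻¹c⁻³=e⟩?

G' = [G, G] is generated by all commutators. The generator-pair commutators are: [c, d] = c⁹.
The subgroup they normally generate is {e, c, c², c³, c⁴, c⁵, c⁶, c⁷, c⁸, c⁹, c¹⁰}, of order 11.
Check: |G/G'| = 55/11 = 5 is the order of the abelianisation.

Answer: 11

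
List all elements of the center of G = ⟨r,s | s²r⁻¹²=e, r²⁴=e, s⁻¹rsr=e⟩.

An element z ∈ Z(G) iff z commutes with every generator.
For example r¹² is central: (r¹²)·r = r¹³ = r·(r¹²); (r¹²)·s = s⁻¹ = s·(r¹²).
Whereas r ∉ Z(G) since r·s = rs ≠ r¹¹s⁻¹ = s·r.
Checking each of the 48 elements this way gives Z(G) = {e, r¹²}, of order 2.

Answer: {e, r¹²}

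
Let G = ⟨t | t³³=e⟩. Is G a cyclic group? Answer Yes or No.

|G| = 33. The element t has order 33 (its powers give 33 distinct elements), so ⟨t⟩ = G and G is cyclic.

Answer: Yes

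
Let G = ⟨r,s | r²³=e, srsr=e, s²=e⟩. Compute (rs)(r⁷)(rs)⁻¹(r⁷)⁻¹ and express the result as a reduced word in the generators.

[(rs), (r⁷)] = (rs)·(r⁷)·(rs)⁻¹·(r⁷)⁻¹.
  (rs) · (r⁷) = r¹⁷s
  (r¹⁷s) · (rs) = r¹⁶
  (r¹⁶) · (r¹⁶) = r⁹

Answer: r⁹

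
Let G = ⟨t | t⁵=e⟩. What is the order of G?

G is generated by a single element, so G is cyclic. The relator gives t⁵ = e and no smaller power is forced to be e, so the 5 powers {e, t, t², t³, t⁴} are distinct. Hence |G| = 5.

Answer: 5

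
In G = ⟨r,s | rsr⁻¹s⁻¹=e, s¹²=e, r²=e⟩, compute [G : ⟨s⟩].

First find ord(s) by computing successive powers:
  s¹ = s, s² = s², s³ = s³, s⁴ = s⁴, s⁵ = s⁵, s⁶ = s⁶, s⁷ = s⁷, s⁸ = s⁸, s⁹ = s⁹, s¹⁰ = s¹⁰, s¹¹ = s¹¹, s¹² = e.
So |⟨s⟩| = ord(s) = 12. With |G| = 24, by Lagrange [G : ⟨s⟩] = 24/12 = 2.

Answer: 2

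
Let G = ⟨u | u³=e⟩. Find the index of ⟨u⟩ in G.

First find ord(u) by computing successive powers:
  u¹ = u, u² = u², u³ = e.
So |⟨u⟩| = ord(u) = 3. With |G| = 3, by Lagrange [G : ⟨u⟩] = 3/3 = 1.

Answer: 1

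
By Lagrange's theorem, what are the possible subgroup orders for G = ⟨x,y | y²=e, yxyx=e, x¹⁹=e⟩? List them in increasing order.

|G| = 38 = 2 · 19. By Lagrange's theorem the order of any subgroup divides 38; the divisors of 38 are 1, 2, 19, 38.

Answer: 1, 2, 19, 38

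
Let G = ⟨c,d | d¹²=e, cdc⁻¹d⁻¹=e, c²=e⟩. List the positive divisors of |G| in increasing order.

|G| = 24 = 2³ · 3. By Lagrange's theorem the order of any subgroup divides 24; the divisors of 24 are 1, 2, 3, 4, 6, 8, 12, 24.

Answer: 1, 2, 3, 4, 6, 8, 12, 24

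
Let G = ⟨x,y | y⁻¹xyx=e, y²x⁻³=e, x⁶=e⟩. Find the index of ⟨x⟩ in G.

First find ord(x) by computing successive powers:
  x¹ = x, x² = x², x³ = x³, x⁴ = x⁴, x⁵ = x⁵, x⁶ = e.
So |⟨x⟩| = ord(x) = 6. With |G| = 12, by Lagrange [G : ⟨x⟩] = 12/6 = 2.

Answer: 2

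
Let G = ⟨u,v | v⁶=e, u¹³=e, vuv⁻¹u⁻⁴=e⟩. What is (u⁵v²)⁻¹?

The order of (u⁵v²) is 3 (smallest k with (u⁵v²)ᵏ = e), so (u⁵v²)⁻¹ = (u⁵v²)² = u⁷v⁴.
Check: (u⁵v²) · (u⁷v⁴) → (u⁵v²) · u⁷ = v²;   (v²) · v⁴ = e, giving e as required.

Answer: u⁷v⁴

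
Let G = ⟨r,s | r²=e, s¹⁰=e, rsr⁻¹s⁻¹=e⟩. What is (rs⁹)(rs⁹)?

Compute (rs⁹) · (rs⁹) by multiplying left to right and reducing via the relations at each step:
  (rs⁹) · r = s⁹
  (s⁹) · s⁹ = s⁸

Answer: s⁸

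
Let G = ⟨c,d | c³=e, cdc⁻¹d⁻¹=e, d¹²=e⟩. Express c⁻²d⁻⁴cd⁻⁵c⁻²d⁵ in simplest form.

Multiply left to right, reducing at each step:
  c · d⁻⁴ = cd⁸
  (cd⁸) · c = c²d⁸
  (c²d⁸) · d⁻⁵ = c²d³
  (c²d³) · c⁻² = d³
  (d³) · d⁵ = d⁸

Answer: d⁸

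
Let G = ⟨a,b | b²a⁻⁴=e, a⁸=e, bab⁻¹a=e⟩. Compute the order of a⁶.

Compute successive powers until reaching e:
  (a⁶)¹ = a⁶, (a⁶)² = a⁴, (a⁶)³ = a², (a⁶)⁴ = e.
The smallest positive k with (a⁶)ᵏ = e is 4.

Answer: 4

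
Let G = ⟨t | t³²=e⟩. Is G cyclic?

|G| = 32. The element t has order 32 (its powers give 32 distinct elements), so ⟨t⟩ = G and G is cyclic.

Answer: Yes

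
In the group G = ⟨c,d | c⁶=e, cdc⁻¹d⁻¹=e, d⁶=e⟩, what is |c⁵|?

Compute successive powers until reaching e:
  (c⁵)¹ = c⁵, (c⁵)² = c⁴, (c⁵)³ = c³, (c⁵)⁴ = c², (c⁵)⁵ = c, (c⁵)⁶ = e.
The smallest positive k with (c⁵)ᵏ = e is 6.

Answer: 6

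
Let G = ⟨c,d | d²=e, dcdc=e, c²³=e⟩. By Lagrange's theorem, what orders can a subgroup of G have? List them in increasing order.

|G| = 46 = 2 · 23. By Lagrange's theorem the order of any subgroup divides 46; the divisors of 46 are 1, 2, 23, 46.

Answer: 1, 2, 23, 46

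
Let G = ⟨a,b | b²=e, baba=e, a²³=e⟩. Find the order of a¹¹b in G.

Compute successive powers until reaching e:
  (a¹¹b)¹ = a¹¹b, (a¹¹b)² = e.
The smallest positive k with (a¹¹b)ᵏ = e is 2.

Answer: 2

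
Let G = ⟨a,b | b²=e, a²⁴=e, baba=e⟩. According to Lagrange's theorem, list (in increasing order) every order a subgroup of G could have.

|G| = 48 = 2⁴ · 3. By Lagrange's theorem the order of any subgroup divides 48; the divisors of 48 are 1, 2, 3, 4, 6, 8, 12, 16, 24, 48.

Answer: 1, 2, 3, 4, 6, 8, 12, 16, 24, 48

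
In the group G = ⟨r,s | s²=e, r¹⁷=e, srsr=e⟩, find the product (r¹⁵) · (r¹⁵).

Compute (r¹⁵) · (r¹⁵) by multiplying left to right and reducing via the relations at each step:
  (r¹⁵) · r¹⁵ = r¹³

Answer: r¹³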